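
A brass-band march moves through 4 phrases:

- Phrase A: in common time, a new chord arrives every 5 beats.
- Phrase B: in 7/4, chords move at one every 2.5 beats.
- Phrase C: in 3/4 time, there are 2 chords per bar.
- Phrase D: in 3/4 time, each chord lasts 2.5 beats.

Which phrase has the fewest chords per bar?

Phrase A

A: 4 beats/bar ÷ 5 beats/chord = 0.8 chords/bar.
B: 7 beats/bar ÷ 2.5 beats/chord = 2.8 chords/bar.
C: 3 beats/bar ÷ 1.5 beats/chord = 2 chords/bar.
D: 3 beats/bar ÷ 2.5 beats/chord = 1.2 chords/bar.
Slowest is A at 0.8 chords/bar.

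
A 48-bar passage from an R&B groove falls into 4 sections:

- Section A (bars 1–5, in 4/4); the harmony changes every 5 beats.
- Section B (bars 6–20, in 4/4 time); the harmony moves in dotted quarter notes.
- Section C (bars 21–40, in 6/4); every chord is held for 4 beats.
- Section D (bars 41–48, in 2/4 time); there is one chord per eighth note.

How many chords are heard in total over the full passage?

106 chords

A: 5·4 = 20 beats, 20/5 = 4 chords.
B: 15·4 = 60 beats, 60/1.5 = 40 chords.
C: 20·6 = 120 beats, 120/4 = 30 chords.
D: 8·2 = 16 beats, 16/0.5 = 32 chords.
Total: 4 + 40 + 30 + 32 = 106.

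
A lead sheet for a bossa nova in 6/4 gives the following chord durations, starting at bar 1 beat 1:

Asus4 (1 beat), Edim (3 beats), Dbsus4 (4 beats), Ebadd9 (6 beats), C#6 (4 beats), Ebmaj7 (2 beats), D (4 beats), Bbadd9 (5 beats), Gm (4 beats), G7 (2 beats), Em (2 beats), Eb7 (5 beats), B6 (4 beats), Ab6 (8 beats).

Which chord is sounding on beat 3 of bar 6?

Beat 3 of bar 6 is beat (6−1)×6 + 3 = 33 overall.
Running totals: Asus4 ends at 1, Edim ends at 4, Dbsus4 ends at 8, Ebadd9 ends at 14, C#6 ends at 18, Ebmaj7 ends at 20, D ends at 24, Bbadd9 ends at 29, Gm ends at 33.
Beat 33 falls within Gm.

Gm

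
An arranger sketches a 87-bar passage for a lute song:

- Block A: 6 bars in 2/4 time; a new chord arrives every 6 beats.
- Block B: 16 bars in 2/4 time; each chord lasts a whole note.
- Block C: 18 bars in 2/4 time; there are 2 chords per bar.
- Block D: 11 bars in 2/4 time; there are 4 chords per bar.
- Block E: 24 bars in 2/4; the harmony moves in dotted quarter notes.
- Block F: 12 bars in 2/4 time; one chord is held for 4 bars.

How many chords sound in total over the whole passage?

A: 6·2 = 12 beats, 12/6 = 2 chords.
B: 16·2 = 32 beats, 32/4 = 8 chords.
C: 18·2 = 36 beats, 36/1 = 36 chords.
D: 11·2 = 22 beats, 22/0.5 = 44 chords.
E: 24·2 = 48 beats, 48/1.5 = 32 chords.
F: 12·2 = 24 beats, 24/8 = 3 chords.
Total: 2 + 8 + 36 + 44 + 32 + 3 = 125.

125 chords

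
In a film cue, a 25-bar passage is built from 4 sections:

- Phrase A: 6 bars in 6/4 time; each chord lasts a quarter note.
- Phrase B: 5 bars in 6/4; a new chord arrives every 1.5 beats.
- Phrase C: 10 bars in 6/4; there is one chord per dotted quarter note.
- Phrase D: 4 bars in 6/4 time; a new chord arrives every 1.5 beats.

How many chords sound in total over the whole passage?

A: 6 bars × 6 beats = 36 beats; 1 beat/chord → 36 chords.
B: 5 bars × 6 beats = 30 beats; 1.5 beats/chord → 20 chords.
C: 10 bars × 6 beats = 60 beats; 1.5 beats/chord → 40 chords.
D: 4 bars × 6 beats = 24 beats; 1.5 beats/chord → 16 chords.
Total: 36 + 20 + 40 + 16 = 112.

112 chords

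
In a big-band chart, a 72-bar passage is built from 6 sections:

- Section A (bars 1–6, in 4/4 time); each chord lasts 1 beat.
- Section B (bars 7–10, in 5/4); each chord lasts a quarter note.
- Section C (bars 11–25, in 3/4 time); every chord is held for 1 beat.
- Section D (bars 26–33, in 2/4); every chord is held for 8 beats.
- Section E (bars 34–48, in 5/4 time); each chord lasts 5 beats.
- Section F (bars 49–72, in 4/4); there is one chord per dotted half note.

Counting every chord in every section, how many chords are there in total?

138 chords

A: 6·4 = 24 beats, 24/1 = 24 chords.
B: 4·5 = 20 beats, 20/1 = 20 chords.
C: 15·3 = 45 beats, 45/1 = 45 chords.
D: 8·2 = 16 beats, 16/8 = 2 chords.
E: 15·5 = 75 beats, 75/5 = 15 chords.
F: 24·4 = 96 beats, 96/3 = 32 chords.
Total: 24 + 20 + 45 + 2 + 15 + 32 = 138.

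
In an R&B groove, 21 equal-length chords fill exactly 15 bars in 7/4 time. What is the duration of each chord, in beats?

15 bars × 7 beats/bar = 105 beats total.
105 beats ÷ 21 chords = 5 beats per chord.

5 beats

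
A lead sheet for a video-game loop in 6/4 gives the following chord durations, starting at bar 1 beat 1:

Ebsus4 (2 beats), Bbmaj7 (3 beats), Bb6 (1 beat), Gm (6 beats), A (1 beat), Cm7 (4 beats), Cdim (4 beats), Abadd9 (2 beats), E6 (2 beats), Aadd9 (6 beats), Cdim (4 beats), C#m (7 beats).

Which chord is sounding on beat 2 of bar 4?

Cdim

Beat 2 of bar 4 is beat (4−1)×6 + 2 = 20 overall.
Running totals: Ebsus4 ends at 2, Bbmaj7 ends at 5, Bb6 ends at 6, Gm ends at 12, A ends at 13, Cm7 ends at 17, Cdim ends at 21.
Beat 20 falls within Cdim.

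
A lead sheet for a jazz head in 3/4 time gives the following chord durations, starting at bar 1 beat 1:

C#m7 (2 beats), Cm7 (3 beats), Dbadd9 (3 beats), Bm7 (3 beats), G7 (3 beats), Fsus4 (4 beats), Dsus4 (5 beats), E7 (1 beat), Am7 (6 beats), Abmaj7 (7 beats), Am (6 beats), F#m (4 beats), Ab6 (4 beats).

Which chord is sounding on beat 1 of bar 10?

Am7

Beat 1 of bar 10 is beat (10−1)×3 + 1 = 28 overall.
Running totals: C#m7 ends at 2, Cm7 ends at 5, Dbadd9 ends at 8, Bm7 ends at 11, G7 ends at 14, Fsus4 ends at 18, Dsus4 ends at 23, E7 ends at 24, Am7 ends at 30.
Beat 28 falls within Am7.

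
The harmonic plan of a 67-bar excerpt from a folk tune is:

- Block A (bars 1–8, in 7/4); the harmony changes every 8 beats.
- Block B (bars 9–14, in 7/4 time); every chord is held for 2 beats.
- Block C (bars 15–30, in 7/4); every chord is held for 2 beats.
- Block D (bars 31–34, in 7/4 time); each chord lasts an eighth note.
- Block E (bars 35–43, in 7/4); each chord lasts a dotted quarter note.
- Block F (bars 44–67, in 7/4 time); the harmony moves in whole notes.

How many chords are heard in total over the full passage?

A has 56 beats and chords last 8 each, so 7 chords.
B has 42 beats and chords last 2 each, so 21 chords.
C has 112 beats and chords last 2 each, so 56 chords.
D has 28 beats and chords last 0.5 each, so 56 chords.
E has 63 beats and chords last 1.5 each, so 42 chords.
F has 168 beats and chords last 4 each, so 42 chords.
Total: 7 + 21 + 56 + 56 + 42 + 42 = 224.

224 chords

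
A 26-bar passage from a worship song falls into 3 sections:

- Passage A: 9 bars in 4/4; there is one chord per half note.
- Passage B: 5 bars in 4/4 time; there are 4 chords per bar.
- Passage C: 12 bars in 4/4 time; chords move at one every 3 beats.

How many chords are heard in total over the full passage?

54 chords

A has 36 beats and chords last 2 each, so 18 chords.
B has 20 beats and chords last 1 each, so 20 chords.
C has 48 beats and chords last 3 each, so 16 chords.
Total: 18 + 20 + 16 = 54.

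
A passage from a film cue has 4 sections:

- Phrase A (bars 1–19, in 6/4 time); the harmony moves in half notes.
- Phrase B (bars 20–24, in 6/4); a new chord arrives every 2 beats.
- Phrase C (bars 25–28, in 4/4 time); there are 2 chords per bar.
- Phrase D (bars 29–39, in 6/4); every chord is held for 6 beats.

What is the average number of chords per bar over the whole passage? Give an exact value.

7/3 chords per bar

A: 19 × 6 = 114 beats ÷ 2 = 57 chords.
B: 5 × 6 = 30 beats ÷ 2 = 15 chords.
C: 4 × 4 = 16 beats ÷ 2 = 8 chords.
D: 11 × 6 = 66 beats ÷ 6 = 11 chords.
Overall: 91 chords over 39 bars → 91/39 = 7/3 chords per bar.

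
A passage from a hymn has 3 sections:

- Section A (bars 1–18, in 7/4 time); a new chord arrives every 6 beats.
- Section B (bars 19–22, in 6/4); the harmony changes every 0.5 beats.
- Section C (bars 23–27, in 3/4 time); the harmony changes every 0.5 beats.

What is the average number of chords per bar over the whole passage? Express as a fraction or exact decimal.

11/3 chords per bar

A: 18 × 7 = 126 beats ÷ 6 = 21 chords.
B: 4 × 6 = 24 beats ÷ 0.5 = 48 chords.
C: 5 × 3 = 15 beats ÷ 0.5 = 30 chords.
Overall: 99 chords over 27 bars → 99/27 = 11/3 chords per bar.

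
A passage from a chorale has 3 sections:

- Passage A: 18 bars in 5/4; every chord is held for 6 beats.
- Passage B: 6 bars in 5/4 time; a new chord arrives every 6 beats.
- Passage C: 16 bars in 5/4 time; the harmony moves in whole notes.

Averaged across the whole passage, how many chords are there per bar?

1 chords per bar

A: 18 × 5 = 90 beats ÷ 6 = 15 chords.
B: 6 × 5 = 30 beats ÷ 6 = 5 chords.
C: 16 × 5 = 80 beats ÷ 4 = 20 chords.
Overall: 40 chords over 40 bars → 40/40 = 1 chords per bar.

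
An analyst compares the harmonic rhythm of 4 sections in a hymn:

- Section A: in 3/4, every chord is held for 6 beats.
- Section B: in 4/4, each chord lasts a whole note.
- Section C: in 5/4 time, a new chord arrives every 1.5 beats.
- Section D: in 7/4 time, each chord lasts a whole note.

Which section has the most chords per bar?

A: 3/6 = 0.5 chords/bar.
B: 4/4 = 1 chord/bar.
C: 5/1.5 = 10/3 chords/bar.
D: 7/4 = 1.75 chords/bar.
Fastest is C at 10/3 chords/bar.

Section C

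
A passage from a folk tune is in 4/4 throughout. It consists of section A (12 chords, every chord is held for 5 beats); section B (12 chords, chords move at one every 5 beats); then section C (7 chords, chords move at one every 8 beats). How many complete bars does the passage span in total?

A: 12 × 5 = 60 beats = 15 bars.
B: 12 × 5 = 60 beats = 15 bars.
C: 7 × 8 = 56 beats = 14 bars.
Total: 15 + 15 + 14 = 44 bars.

44 bars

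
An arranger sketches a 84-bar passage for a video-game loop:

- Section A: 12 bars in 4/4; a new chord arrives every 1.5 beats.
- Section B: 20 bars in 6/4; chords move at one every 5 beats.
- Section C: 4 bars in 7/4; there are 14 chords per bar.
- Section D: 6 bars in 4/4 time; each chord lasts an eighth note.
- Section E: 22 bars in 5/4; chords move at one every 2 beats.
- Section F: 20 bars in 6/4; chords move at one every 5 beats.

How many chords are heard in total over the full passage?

A: 12 bars × 4 beats = 48 beats; 1.5 beats/chord → 32 chords.
B: 20 bars × 6 beats = 120 beats; 5 beats/chord → 24 chords.
C: 4 bars × 7 beats = 28 beats; 0.5 beats/chord → 56 chords.
D: 6 bars × 4 beats = 24 beats; 0.5 beats/chord → 48 chords.
E: 22 bars × 5 beats = 110 beats; 2 beats/chord → 55 chords.
F: 20 bars × 6 beats = 120 beats; 5 beats/chord → 24 chords.
Total: 32 + 24 + 56 + 48 + 55 + 24 = 239.

239 chords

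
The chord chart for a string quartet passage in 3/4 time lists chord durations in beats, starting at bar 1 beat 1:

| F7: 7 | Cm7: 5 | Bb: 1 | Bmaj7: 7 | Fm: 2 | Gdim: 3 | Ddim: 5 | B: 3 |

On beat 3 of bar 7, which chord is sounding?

Beat 3 of bar 7 is beat (7−1)×3 + 3 = 21 overall.
Running totals: F7 ends at 7, Cm7 ends at 12, Bb ends at 13, Bmaj7 ends at 20, Fm ends at 22.
Beat 21 falls within Fm.

Fm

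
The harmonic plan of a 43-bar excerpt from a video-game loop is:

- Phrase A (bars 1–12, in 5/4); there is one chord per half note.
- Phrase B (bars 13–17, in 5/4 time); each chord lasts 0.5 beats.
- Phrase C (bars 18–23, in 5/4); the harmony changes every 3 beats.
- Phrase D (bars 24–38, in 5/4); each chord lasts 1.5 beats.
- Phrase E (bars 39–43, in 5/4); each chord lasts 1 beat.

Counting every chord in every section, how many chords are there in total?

165 chords

A: 12·5 = 60 beats, 60/2 = 30 chords.
B: 5·5 = 25 beats, 25/0.5 = 50 chords.
C: 6·5 = 30 beats, 30/3 = 10 chords.
D: 15·5 = 75 beats, 75/1.5 = 50 chords.
E: 5·5 = 25 beats, 25/1 = 25 chords.
Total: 30 + 50 + 10 + 50 + 25 = 165.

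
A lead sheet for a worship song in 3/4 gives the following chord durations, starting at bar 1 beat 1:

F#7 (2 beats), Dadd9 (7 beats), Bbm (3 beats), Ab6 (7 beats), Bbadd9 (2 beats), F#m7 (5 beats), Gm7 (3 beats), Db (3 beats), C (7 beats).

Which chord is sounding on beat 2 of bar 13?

C

Beat 2 of bar 13 is beat (13−1)×3 + 2 = 38 overall.
Running totals: F#7 ends at 2, Dadd9 ends at 9, Bbm ends at 12, Ab6 ends at 19, Bbadd9 ends at 21, F#m7 ends at 26, Gm7 ends at 29, Db ends at 32, C ends at 39.
Beat 38 falls within C.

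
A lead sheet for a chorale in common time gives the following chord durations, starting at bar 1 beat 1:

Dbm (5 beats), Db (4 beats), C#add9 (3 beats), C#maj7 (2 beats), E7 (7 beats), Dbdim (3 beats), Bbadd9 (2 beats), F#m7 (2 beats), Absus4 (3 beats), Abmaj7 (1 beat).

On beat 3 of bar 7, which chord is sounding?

F#m7

Beat 3 of bar 7 is beat (7−1)×4 + 3 = 27 overall.
Running totals: Dbm ends at 5, Db ends at 9, C#add9 ends at 12, C#maj7 ends at 14, E7 ends at 21, Dbdim ends at 24, Bbadd9 ends at 26, F#m7 ends at 28.
Beat 27 falls within F#m7.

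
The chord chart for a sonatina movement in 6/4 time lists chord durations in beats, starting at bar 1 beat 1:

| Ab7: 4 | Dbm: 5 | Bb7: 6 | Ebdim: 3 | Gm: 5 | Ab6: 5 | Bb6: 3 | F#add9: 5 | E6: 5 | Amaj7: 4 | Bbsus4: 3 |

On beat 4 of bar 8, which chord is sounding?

Beat 4 of bar 8 is beat (8−1)×6 + 4 = 46 overall.
Running totals: Ab7 ends at 4, Dbm ends at 9, Bb7 ends at 15, Ebdim ends at 18, Gm ends at 23, Ab6 ends at 28, Bb6 ends at 31, F#add9 ends at 36, E6 ends at 41, Amaj7 ends at 45, Bbsus4 ends at 48.
Beat 46 falls within Bbsus4.

Bbsus4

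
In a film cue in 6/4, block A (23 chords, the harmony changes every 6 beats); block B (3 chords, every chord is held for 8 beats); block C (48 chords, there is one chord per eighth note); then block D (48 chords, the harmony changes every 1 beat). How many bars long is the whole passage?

A: 23 × 6 = 138 beats = 23 bars.
B: 3 × 8 = 24 beats = 4 bars.
C: 48 × 0.5 = 24 beats = 4 bars.
D: 48 × 1 = 48 beats = 8 bars.
Total: 23 + 4 + 4 + 8 = 39 bars.

39 bars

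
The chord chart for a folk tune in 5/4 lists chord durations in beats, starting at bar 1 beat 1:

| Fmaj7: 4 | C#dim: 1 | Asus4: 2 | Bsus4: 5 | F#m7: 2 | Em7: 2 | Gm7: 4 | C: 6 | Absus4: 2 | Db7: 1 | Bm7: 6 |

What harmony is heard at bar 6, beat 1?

Beat 1 of bar 6 is beat (6−1)×5 + 1 = 26 overall.
Running totals: Fmaj7 ends at 4, C#dim ends at 5, Asus4 ends at 7, Bsus4 ends at 12, F#m7 ends at 14, Em7 ends at 16, Gm7 ends at 20, C ends at 26.
Beat 26 falls within C.

C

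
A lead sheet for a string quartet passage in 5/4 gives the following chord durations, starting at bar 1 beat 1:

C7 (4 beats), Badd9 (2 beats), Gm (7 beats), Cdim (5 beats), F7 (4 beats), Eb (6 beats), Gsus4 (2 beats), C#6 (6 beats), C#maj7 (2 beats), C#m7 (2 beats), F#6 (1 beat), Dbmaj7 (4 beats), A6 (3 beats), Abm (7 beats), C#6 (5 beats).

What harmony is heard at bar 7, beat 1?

Beat 1 of bar 7 is beat (7−1)×5 + 1 = 31 overall.
Running totals: C7 ends at 4, Badd9 ends at 6, Gm ends at 13, Cdim ends at 18, F7 ends at 22, Eb ends at 28, Gsus4 ends at 30, C#6 ends at 36.
Beat 31 falls within C#6.

C#6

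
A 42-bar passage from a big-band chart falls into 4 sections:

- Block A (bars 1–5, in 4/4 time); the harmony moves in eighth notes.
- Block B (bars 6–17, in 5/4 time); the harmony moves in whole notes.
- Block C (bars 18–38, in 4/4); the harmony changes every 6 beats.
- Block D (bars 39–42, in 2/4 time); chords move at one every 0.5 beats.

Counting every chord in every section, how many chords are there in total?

A: 5 bars × 4 beats = 20 beats; 0.5 beats/chord → 40 chords.
B: 12 bars × 5 beats = 60 beats; 4 beats/chord → 15 chords.
C: 21 bars × 4 beats = 84 beats; 6 beats/chord → 14 chords.
D: 4 bars × 2 beats = 8 beats; 0.5 beats/chord → 16 chords.
Total: 40 + 15 + 14 + 16 = 85.

85 chords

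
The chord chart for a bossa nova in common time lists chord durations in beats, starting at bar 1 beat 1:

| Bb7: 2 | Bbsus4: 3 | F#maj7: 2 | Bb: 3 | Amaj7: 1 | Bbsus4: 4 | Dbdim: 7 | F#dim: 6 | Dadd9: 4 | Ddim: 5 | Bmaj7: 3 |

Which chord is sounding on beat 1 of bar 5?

Dbdim

Beat 1 of bar 5 is beat (5−1)×4 + 1 = 17 overall.
Running totals: Bb7 ends at 2, Bbsus4 ends at 5, F#maj7 ends at 7, Bb ends at 10, Amaj7 ends at 11, Bbsus4 ends at 15, Dbdim ends at 22.
Beat 17 falls within Dbdim.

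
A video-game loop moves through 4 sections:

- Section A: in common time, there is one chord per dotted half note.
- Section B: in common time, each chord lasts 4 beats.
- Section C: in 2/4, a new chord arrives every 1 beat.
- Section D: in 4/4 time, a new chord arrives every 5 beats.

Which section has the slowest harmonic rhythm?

A: each chord is 3 beats in 4/4, so 4/3 per bar.
B: each chord is 4 beats in 4/4, so 1 per bar.
C: each chord is 1 beat in 2/4, so 2 per bar.
D: each chord is 5 beats in 4/4, so 0.8 per bar.
Slowest is D at 0.8 chords/bar.

Section D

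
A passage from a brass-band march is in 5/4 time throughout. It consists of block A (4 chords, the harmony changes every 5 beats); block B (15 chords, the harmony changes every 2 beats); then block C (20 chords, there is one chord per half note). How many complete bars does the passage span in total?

A: 4 × 5 = 20 beats = 4 bars.
B: 15 × 2 = 30 beats = 6 bars.
C: 20 × 2 = 40 beats = 8 bars.
Total: 4 + 6 + 8 = 18 bars.

18 bars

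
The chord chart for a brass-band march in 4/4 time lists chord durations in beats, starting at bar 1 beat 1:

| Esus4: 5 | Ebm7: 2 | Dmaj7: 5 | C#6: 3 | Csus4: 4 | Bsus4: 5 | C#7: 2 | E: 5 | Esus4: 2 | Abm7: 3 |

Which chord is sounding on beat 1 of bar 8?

E

Beat 1 of bar 8 is beat (8−1)×4 + 1 = 29 overall.
Running totals: Esus4 ends at 5, Ebm7 ends at 7, Dmaj7 ends at 12, C#6 ends at 15, Csus4 ends at 19, Bsus4 ends at 24, C#7 ends at 26, E ends at 31.
Beat 29 falls within E.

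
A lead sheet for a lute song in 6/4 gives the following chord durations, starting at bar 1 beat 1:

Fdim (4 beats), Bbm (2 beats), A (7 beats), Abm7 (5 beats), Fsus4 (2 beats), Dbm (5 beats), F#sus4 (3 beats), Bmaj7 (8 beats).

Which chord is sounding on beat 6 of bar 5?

Bmaj7

Beat 6 of bar 5 is beat (5−1)×6 + 6 = 30 overall.
Running totals: Fdim ends at 4, Bbm ends at 6, A ends at 13, Abm7 ends at 18, Fsus4 ends at 20, Dbm ends at 25, F#sus4 ends at 28, Bmaj7 ends at 36.
Beat 30 falls within Bmaj7.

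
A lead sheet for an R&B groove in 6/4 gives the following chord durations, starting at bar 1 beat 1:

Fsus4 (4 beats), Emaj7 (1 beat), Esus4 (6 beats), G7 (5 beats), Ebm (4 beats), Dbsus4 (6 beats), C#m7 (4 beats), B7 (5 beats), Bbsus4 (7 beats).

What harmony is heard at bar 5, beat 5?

C#m7

Beat 5 of bar 5 is beat (5−1)×6 + 5 = 29 overall.
Running totals: Fsus4 ends at 4, Emaj7 ends at 5, Esus4 ends at 11, G7 ends at 16, Ebm ends at 20, Dbsus4 ends at 26, C#m7 ends at 30.
Beat 29 falls within C#m7.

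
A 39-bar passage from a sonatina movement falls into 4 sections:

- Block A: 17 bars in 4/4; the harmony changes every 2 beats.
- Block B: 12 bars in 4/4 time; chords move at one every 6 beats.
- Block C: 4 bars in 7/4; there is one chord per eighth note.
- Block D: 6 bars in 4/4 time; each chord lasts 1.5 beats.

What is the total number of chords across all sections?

A: 17·4 = 68 beats, 68/2 = 34 chords.
B: 12·4 = 48 beats, 48/6 = 8 chords.
C: 4·7 = 28 beats, 28/0.5 = 56 chords.
D: 6·4 = 24 beats, 24/1.5 = 16 chords.
Total: 34 + 8 + 56 + 16 = 114.

114 chords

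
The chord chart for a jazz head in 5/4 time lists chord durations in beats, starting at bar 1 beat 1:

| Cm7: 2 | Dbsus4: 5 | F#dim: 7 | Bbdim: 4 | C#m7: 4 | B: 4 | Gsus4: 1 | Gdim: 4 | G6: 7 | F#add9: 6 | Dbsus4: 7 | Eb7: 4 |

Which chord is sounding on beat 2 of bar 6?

Gsus4

Beat 2 of bar 6 is beat (6−1)×5 + 2 = 27 overall.
Running totals: Cm7 ends at 2, Dbsus4 ends at 7, F#dim ends at 14, Bbdim ends at 18, C#m7 ends at 22, B ends at 26, Gsus4 ends at 27.
Beat 27 falls within Gsus4.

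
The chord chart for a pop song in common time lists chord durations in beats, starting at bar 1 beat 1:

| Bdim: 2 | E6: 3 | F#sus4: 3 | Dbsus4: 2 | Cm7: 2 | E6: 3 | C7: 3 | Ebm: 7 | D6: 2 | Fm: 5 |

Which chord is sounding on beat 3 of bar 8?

Beat 3 of bar 8 is beat (8−1)×4 + 3 = 31 overall.
Running totals: Bdim ends at 2, E6 ends at 5, F#sus4 ends at 8, Dbsus4 ends at 10, Cm7 ends at 12, E6 ends at 15, C7 ends at 18, Ebm ends at 25, D6 ends at 27, Fm ends at 32.
Beat 31 falls within Fm.

Fm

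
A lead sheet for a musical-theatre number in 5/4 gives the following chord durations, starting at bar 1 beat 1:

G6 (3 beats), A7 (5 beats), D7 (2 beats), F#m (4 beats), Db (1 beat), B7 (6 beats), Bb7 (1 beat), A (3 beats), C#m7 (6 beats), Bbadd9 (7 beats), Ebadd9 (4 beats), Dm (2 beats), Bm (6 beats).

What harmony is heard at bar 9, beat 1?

Beat 1 of bar 9 is beat (9−1)×5 + 1 = 41 overall.
Running totals: G6 ends at 3, A7 ends at 8, D7 ends at 10, F#m ends at 14, Db ends at 15, B7 ends at 21, Bb7 ends at 22, A ends at 25, C#m7 ends at 31, Bbadd9 ends at 38, Ebadd9 ends at 42.
Beat 41 falls within Ebadd9.

Ebadd9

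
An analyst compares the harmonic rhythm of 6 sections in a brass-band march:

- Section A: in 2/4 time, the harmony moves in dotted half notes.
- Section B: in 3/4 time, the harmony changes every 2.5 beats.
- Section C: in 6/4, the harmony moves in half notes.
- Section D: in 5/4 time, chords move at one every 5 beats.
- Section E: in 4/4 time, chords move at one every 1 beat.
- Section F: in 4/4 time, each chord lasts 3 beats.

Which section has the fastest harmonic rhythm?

A: 2/3 = 2/3 chords/bar.
B: 3/2.5 = 1.2 chords/bar.
C: 6/2 = 3 chords/bar.
D: 5/5 = 1 chord/bar.
E: 4/1 = 4 chords/bar.
F: 4/3 = 4/3 chords/bar.
Fastest is E at 4 chords/bar.

Section E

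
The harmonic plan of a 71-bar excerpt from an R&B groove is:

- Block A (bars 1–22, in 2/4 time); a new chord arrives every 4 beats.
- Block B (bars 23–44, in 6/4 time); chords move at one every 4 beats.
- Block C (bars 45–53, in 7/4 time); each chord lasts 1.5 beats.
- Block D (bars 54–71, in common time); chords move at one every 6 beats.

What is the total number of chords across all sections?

A: 22·2 = 44 beats, 44/4 = 11 chords.
B: 22·6 = 132 beats, 132/4 = 33 chords.
C: 9·7 = 63 beats, 63/1.5 = 42 chords.
D: 18·4 = 72 beats, 72/6 = 12 chords.
Total: 11 + 33 + 42 + 12 = 98.

98 chords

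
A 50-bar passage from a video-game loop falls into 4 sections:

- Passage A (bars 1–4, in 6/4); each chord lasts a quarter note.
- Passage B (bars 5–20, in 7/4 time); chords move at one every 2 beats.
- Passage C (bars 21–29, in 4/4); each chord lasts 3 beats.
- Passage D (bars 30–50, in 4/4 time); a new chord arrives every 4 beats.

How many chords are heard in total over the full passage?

A: 4·6 = 24 beats, 24/1 = 24 chords.
B: 16·7 = 112 beats, 112/2 = 56 chords.
C: 9·4 = 36 beats, 36/3 = 12 chords.
D: 21·4 = 84 beats, 84/4 = 21 chords.
Total: 24 + 56 + 12 + 21 = 113.

113 chords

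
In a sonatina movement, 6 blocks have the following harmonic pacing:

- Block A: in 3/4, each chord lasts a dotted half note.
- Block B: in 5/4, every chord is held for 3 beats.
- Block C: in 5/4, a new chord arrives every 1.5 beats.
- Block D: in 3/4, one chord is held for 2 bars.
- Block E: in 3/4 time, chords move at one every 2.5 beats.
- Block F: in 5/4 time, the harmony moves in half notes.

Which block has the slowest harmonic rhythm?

Block D

A: 3/3 = 1 chord/bar.
B: 5/3 = 5/3 chords/bar.
C: 5/1.5 = 10/3 chords/bar.
D: 3/6 = 0.5 chords/bar.
E: 3/2.5 = 1.2 chords/bar.
F: 5/2 = 2.5 chords/bar.
Slowest is D at 0.5 chords/bar.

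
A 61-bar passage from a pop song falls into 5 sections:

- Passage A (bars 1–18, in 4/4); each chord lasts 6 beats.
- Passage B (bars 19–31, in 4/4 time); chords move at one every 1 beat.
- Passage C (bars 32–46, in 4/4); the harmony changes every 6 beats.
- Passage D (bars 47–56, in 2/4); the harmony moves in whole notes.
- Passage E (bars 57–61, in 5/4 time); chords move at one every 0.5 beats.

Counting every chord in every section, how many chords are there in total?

129 chords

A: 18 bars × 4 beats = 72 beats; 6 beats/chord → 12 chords.
B: 13 bars × 4 beats = 52 beats; 1 beat/chord → 52 chords.
C: 15 bars × 4 beats = 60 beats; 6 beats/chord → 10 chords.
D: 10 bars × 2 beats = 20 beats; 4 beats/chord → 5 chords.
E: 5 bars × 5 beats = 25 beats; 0.5 beats/chord → 50 chords.
Total: 12 + 52 + 10 + 5 + 50 = 129.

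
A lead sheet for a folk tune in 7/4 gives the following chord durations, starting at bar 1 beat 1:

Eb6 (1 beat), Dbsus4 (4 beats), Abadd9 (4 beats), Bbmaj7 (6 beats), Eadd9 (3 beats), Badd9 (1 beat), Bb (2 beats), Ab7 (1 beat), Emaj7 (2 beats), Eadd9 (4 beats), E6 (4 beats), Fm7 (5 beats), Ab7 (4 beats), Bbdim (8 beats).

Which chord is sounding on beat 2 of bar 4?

Beat 2 of bar 4 is beat (4−1)×7 + 2 = 23 overall.
Running totals: Eb6 ends at 1, Dbsus4 ends at 5, Abadd9 ends at 9, Bbmaj7 ends at 15, Eadd9 ends at 18, Badd9 ends at 19, Bb ends at 21, Ab7 ends at 22, Emaj7 ends at 24.
Beat 23 falls within Emaj7.

Emaj7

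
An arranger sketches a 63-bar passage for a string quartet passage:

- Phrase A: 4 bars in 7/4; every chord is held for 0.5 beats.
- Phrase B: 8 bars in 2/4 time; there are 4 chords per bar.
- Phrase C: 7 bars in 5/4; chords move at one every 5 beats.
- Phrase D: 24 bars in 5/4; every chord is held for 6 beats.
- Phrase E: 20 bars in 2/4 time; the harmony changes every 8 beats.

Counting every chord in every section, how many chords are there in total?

120 chords

A: 4 bars × 7 beats = 28 beats; 0.5 beats/chord → 56 chords.
B: 8 bars × 2 beats = 16 beats; 0.5 beats/chord → 32 chords.
C: 7 bars × 5 beats = 35 beats; 5 beats/chord → 7 chords.
D: 24 bars × 5 beats = 120 beats; 6 beats/chord → 20 chords.
E: 20 bars × 2 beats = 40 beats; 8 beats/chord → 5 chords.
Total: 56 + 32 + 7 + 20 + 5 = 120.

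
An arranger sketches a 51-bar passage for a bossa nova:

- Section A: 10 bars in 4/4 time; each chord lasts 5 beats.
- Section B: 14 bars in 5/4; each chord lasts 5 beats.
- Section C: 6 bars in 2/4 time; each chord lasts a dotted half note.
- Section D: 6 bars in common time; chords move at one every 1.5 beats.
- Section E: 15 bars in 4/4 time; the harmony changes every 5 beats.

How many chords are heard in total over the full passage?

A: 10·4 = 40 beats, 40/5 = 8 chords.
B: 14·5 = 70 beats, 70/5 = 14 chords.
C: 6·2 = 12 beats, 12/3 = 4 chords.
D: 6·4 = 24 beats, 24/1.5 = 16 chords.
E: 15·4 = 60 beats, 60/5 = 12 chords.
Total: 8 + 14 + 4 + 16 + 12 = 54.

54 chords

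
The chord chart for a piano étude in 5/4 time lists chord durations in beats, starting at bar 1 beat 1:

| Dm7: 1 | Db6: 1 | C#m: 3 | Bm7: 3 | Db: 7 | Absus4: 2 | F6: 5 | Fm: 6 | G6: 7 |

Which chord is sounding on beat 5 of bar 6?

G6

Beat 5 of bar 6 is beat (6−1)×5 + 5 = 30 overall.
Running totals: Dm7 ends at 1, Db6 ends at 2, C#m ends at 5, Bm7 ends at 8, Db ends at 15, Absus4 ends at 17, F6 ends at 22, Fm ends at 28, G6 ends at 35.
Beat 30 falls within G6.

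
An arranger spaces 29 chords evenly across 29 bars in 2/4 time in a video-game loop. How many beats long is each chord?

2 beats

29 bars × 2 beats/bar = 58 beats total.
58 beats ÷ 29 chords = 2 beats per chord.
(That is a half note.)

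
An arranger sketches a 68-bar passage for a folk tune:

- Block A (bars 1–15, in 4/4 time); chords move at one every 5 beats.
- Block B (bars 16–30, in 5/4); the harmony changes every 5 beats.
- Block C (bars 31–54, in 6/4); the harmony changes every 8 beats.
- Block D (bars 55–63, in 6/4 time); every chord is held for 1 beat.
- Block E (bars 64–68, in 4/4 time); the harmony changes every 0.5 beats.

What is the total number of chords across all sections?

139 chords

A has 60 beats and chords last 5 each, so 12 chords.
B has 75 beats and chords last 5 each, so 15 chords.
C has 144 beats and chords last 8 each, so 18 chords.
D has 54 beats and chords last 1 each, so 54 chords.
E has 20 beats and chords last 0.5 each, so 40 chords.
Total: 12 + 15 + 18 + 54 + 40 = 139.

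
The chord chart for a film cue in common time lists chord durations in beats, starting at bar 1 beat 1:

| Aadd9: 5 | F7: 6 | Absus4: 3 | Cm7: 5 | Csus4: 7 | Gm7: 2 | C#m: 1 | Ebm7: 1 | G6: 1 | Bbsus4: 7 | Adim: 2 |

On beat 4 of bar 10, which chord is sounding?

Beat 4 of bar 10 is beat (10−1)×4 + 4 = 40 overall.
Running totals: Aadd9 ends at 5, F7 ends at 11, Absus4 ends at 14, Cm7 ends at 19, Csus4 ends at 26, Gm7 ends at 28, C#m ends at 29, Ebm7 ends at 30, G6 ends at 31, Bbsus4 ends at 38, Adim ends at 40.
Beat 40 falls within Adim.

Adim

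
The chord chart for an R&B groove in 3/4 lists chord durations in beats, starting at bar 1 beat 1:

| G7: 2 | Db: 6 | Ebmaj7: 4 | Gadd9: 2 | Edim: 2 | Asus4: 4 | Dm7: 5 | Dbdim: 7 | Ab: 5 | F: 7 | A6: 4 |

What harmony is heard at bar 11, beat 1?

Beat 1 of bar 11 is beat (11−1)×3 + 1 = 31 overall.
Running totals: G7 ends at 2, Db ends at 8, Ebmaj7 ends at 12, Gadd9 ends at 14, Edim ends at 16, Asus4 ends at 20, Dm7 ends at 25, Dbdim ends at 32.
Beat 31 falls within Dbdim.

Dbdim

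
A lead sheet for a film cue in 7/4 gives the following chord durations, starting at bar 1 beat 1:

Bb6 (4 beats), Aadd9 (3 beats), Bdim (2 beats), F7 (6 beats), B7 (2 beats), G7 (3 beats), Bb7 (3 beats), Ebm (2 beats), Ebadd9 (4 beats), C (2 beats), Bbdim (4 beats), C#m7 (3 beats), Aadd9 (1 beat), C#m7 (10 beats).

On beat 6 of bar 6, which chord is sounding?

Beat 6 of bar 6 is beat (6−1)×7 + 6 = 41 overall.
Running totals: Bb6 ends at 4, Aadd9 ends at 7, Bdim ends at 9, F7 ends at 15, B7 ends at 17, G7 ends at 20, Bb7 ends at 23, Ebm ends at 25, Ebadd9 ends at 29, C ends at 31, Bbdim ends at 35, C#m7 ends at 38, Aadd9 ends at 39, C#m7 ends at 49.
Beat 41 falls within C#m7.

C#m7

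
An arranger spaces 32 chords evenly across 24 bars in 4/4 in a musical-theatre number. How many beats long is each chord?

24 bars × 4 beats/bar = 96 beats total.
96 beats ÷ 32 chords = 3 beats per chord.
(That is a dotted half note.)

3 beats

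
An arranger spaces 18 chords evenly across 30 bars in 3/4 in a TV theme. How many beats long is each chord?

5 beats

30 bars × 3 beats/bar = 90 beats total.
90 beats ÷ 18 chords = 5 beats per chord.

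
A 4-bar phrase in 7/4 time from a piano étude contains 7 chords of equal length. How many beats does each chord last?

4 bars × 7 beats/bar = 28 beats total.
28 beats ÷ 7 chords = 4 beats per chord.
(That is a whole note.)

4 beats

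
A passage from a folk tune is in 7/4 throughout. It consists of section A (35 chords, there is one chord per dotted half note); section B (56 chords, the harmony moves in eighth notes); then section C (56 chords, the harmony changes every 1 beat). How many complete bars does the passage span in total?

27 bars

A: 35 × 3 = 105 beats = 15 bars.
B: 56 × 0.5 = 28 beats = 4 bars.
C: 56 × 1 = 56 beats = 8 bars.
Total: 15 + 4 + 8 = 27 bars.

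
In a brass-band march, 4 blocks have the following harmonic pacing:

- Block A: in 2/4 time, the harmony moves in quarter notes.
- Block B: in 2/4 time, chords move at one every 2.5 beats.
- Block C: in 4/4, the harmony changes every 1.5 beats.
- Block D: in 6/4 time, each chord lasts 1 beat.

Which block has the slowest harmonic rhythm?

A: each chord is 1 beat in 2/4, so 2 per bar.
B: each chord is 2.5 beats in 2/4, so 0.8 per bar.
C: each chord is 1.5 beats in 4/4, so 8/3 per bar.
D: each chord is 1 beat in 6/4, so 6 per bar.
Slowest is B at 0.8 chords/bar.

Block B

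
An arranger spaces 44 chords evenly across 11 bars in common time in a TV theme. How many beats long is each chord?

1 beat

11 bars × 4 beats/bar = 44 beats total.
44 beats ÷ 44 chords = 1 beats per chord.
(That is a quarter note.)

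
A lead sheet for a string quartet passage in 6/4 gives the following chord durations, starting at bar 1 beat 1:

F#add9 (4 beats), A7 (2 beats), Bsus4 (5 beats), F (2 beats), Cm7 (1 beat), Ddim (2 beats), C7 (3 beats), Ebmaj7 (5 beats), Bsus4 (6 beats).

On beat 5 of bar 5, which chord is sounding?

Beat 5 of bar 5 is beat (5−1)×6 + 5 = 29 overall.
Running totals: F#add9 ends at 4, A7 ends at 6, Bsus4 ends at 11, F ends at 13, Cm7 ends at 14, Ddim ends at 16, C7 ends at 19, Ebmaj7 ends at 24, Bsus4 ends at 30.
Beat 29 falls within Bsus4.

Bsus4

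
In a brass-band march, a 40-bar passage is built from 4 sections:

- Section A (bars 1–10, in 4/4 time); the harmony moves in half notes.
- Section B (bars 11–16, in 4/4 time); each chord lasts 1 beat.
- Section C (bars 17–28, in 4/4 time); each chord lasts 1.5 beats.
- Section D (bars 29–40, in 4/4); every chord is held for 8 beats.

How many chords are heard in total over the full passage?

A: 10·4 = 40 beats, 40/2 = 20 chords.
B: 6·4 = 24 beats, 24/1 = 24 chords.
C: 12·4 = 48 beats, 48/1.5 = 32 chords.
D: 12·4 = 48 beats, 48/8 = 6 chords.
Total: 20 + 24 + 32 + 6 = 82.

82 chords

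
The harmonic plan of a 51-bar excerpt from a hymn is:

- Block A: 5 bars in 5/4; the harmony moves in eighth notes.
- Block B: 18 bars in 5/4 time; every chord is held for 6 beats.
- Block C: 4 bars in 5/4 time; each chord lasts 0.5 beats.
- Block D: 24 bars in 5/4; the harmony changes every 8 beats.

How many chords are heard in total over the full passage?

120 chords

A: 5·5 = 25 beats, 25/0.5 = 50 chords.
B: 18·5 = 90 beats, 90/6 = 15 chords.
C: 4·5 = 20 beats, 20/0.5 = 40 chords.
D: 24·5 = 120 beats, 120/8 = 15 chords.
Total: 50 + 15 + 40 + 15 = 120.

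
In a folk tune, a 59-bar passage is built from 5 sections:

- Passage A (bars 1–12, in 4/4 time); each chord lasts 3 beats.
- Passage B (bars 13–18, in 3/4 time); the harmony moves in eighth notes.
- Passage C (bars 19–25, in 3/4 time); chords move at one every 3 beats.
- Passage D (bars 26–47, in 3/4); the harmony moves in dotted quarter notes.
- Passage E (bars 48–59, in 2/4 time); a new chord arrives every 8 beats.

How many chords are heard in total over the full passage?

A: 12·4 = 48 beats, 48/3 = 16 chords.
B: 6·3 = 18 beats, 18/0.5 = 36 chords.
C: 7·3 = 21 beats, 21/3 = 7 chords.
D: 22·3 = 66 beats, 66/1.5 = 44 chords.
E: 12·2 = 24 beats, 24/8 = 3 chords.
Total: 16 + 36 + 7 + 44 + 3 = 106.

106 chords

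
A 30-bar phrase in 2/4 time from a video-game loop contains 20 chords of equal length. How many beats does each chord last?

30 bars × 2 beats/bar = 60 beats total.
60 beats ÷ 20 chords = 3 beats per chord.
(That is a dotted half note.)

3 beats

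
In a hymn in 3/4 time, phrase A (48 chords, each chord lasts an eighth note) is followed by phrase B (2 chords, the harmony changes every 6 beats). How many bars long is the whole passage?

12 bars

A: 48 × 0.5 = 24 beats = 8 bars.
B: 2 × 6 = 12 beats = 4 bars.
Total: 8 + 4 = 12 bars.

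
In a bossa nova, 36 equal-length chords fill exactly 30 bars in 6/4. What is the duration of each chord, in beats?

30 bars × 6 beats/bar = 180 beats total.
180 beats ÷ 36 chords = 5 beats per chord.

5 beats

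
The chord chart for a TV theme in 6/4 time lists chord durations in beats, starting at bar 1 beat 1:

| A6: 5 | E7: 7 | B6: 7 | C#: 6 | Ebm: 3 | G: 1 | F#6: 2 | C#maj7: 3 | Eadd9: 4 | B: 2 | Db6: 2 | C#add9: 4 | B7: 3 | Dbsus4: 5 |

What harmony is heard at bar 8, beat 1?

C#add9

Beat 1 of bar 8 is beat (8−1)×6 + 1 = 43 overall.
Running totals: A6 ends at 5, E7 ends at 12, B6 ends at 19, C# ends at 25, Ebm ends at 28, G ends at 29, F#6 ends at 31, C#maj7 ends at 34, Eadd9 ends at 38, B ends at 40, Db6 ends at 42, C#add9 ends at 46.
Beat 43 falls within C#add9.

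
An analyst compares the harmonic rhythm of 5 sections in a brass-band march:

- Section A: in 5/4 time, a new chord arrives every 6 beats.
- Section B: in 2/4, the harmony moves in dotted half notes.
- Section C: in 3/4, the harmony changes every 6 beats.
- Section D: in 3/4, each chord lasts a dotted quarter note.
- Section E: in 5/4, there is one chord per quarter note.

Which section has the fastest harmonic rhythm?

Section E

A: each chord is 6 beats in 5/4, so 5/6 per bar.
B: each chord is 3 beats in 2/4, so 2/3 per bar.
C: each chord is 6 beats in 3/4, so 0.5 per bar.
D: each chord is 1.5 beats in 3/4, so 2 per bar.
E: each chord is 1 beat in 5/4, so 5 per bar.
Fastest is E at 5 chords/bar.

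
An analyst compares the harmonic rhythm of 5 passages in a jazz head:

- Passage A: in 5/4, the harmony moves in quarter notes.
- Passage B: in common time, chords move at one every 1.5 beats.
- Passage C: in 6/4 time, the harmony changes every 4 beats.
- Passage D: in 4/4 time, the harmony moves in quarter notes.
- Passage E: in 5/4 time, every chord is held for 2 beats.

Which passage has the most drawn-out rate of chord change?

Passage C

A: each chord is 1 beat in 5/4, so 5 per bar.
B: each chord is 1.5 beats in 4/4, so 8/3 per bar.
C: each chord is 4 beats in 6/4, so 1.5 per bar.
D: each chord is 1 beat in 4/4, so 4 per bar.
E: each chord is 2 beats in 5/4, so 2.5 per bar.
Slowest is C at 1.5 chords/bar.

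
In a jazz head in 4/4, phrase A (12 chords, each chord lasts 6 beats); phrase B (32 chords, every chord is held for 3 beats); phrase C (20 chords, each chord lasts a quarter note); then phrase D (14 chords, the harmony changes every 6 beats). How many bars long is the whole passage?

A: 12 × 6 = 72 beats = 18 bars.
B: 32 × 3 = 96 beats = 24 bars.
C: 20 × 1 = 20 beats = 5 bars.
D: 14 × 6 = 84 beats = 21 bars.
Total: 18 + 24 + 5 + 21 = 68 bars.

68 bars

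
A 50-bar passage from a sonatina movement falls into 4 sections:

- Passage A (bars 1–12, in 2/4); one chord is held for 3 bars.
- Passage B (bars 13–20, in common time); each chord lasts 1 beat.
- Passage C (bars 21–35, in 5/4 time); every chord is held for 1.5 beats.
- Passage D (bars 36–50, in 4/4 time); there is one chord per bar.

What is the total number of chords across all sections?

101 chords

A: 12·2 = 24 beats, 24/6 = 4 chords.
B: 8·4 = 32 beats, 32/1 = 32 chords.
C: 15·5 = 75 beats, 75/1.5 = 50 chords.
D: 15·4 = 60 beats, 60/4 = 15 chords.
Total: 4 + 32 + 50 + 15 = 101.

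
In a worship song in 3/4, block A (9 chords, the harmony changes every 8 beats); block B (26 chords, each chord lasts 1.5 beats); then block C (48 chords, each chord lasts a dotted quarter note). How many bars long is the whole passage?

61 bars

A: 9 × 8 = 72 beats = 24 bars.
B: 26 × 1.5 = 39 beats = 13 bars.
C: 48 × 1.5 = 72 beats = 24 bars.
Total: 24 + 13 + 24 = 61 bars.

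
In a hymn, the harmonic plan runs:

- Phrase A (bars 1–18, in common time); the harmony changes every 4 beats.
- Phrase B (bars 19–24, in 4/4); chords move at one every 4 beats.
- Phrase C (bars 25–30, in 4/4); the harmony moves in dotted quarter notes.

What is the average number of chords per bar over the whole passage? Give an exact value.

A: 18 bars of 4 beats is 72 beats; at 4 beats each that's 18 chords.
B: 6 bars of 4 beats is 24 beats; at 4 beats each that's 6 chords.
C: 6 bars of 4 beats is 24 beats; at 1.5 beats each that's 16 chords.
Overall: 40 chords over 30 bars → 40/30 = 4/3 chords per bar.

4/3 chords per bar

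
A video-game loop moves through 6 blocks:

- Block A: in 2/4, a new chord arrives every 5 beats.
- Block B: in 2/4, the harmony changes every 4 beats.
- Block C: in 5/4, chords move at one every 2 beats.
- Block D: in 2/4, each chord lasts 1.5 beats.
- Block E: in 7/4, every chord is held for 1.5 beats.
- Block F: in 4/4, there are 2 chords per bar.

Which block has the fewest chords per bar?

A: each chord is 5 beats in 2/4, so 0.4 per bar.
B: each chord is 4 beats in 2/4, so 0.5 per bar.
C: each chord is 2 beats in 5/4, so 2.5 per bar.
D: each chord is 1.5 beats in 2/4, so 4/3 per bar.
E: each chord is 1.5 beats in 7/4, so 14/3 per bar.
F: each chord is 2 beats in 4/4, so 2 per bar.
Slowest is A at 0.4 chords/bar.

Block A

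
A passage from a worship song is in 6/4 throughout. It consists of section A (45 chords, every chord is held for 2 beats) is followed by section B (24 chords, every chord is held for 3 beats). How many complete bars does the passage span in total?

A: 45 × 2 = 90 beats = 15 bars.
B: 24 × 3 = 72 beats = 12 bars.
Total: 15 + 12 = 27 bars.

27 bars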